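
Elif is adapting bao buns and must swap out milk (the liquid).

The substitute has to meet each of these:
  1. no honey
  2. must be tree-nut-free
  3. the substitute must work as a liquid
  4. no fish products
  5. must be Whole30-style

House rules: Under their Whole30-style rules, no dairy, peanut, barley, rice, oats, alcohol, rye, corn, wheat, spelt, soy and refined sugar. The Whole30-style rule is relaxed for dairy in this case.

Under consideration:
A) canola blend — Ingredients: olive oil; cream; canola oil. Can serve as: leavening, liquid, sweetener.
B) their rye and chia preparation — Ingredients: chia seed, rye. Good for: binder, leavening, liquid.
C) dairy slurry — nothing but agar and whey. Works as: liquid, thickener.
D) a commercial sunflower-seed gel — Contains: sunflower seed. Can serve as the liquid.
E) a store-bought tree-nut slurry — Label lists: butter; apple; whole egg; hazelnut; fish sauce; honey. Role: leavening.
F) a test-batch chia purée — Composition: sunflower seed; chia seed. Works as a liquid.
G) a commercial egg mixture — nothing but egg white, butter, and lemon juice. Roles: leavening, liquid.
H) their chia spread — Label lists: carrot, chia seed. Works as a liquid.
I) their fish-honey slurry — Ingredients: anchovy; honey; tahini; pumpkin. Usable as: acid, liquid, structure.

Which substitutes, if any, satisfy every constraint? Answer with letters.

A: dairy is permitted under the Whole30-style carve-out; nothing else excluded — valid
B: has rye, so not Whole30-style — out
C: dairy is permitted under the Whole30-style carve-out; nothing else excluded — valid
D: only sunflower seed; none excluded — OK
E: not usable as a liquid; has hazelnut, so not tree-nut-free (and 2 more) — reject
F: works as a liquid, no fish, no honey — valid
G: dairy is permitted under the Whole30-style carve-out; nothing else excluded — valid
H: only carrot and chia seed; none excluded — keep
I: has anchovy, so not fish-free; has honey, so not honey-free — no

A, C, D, F, G, H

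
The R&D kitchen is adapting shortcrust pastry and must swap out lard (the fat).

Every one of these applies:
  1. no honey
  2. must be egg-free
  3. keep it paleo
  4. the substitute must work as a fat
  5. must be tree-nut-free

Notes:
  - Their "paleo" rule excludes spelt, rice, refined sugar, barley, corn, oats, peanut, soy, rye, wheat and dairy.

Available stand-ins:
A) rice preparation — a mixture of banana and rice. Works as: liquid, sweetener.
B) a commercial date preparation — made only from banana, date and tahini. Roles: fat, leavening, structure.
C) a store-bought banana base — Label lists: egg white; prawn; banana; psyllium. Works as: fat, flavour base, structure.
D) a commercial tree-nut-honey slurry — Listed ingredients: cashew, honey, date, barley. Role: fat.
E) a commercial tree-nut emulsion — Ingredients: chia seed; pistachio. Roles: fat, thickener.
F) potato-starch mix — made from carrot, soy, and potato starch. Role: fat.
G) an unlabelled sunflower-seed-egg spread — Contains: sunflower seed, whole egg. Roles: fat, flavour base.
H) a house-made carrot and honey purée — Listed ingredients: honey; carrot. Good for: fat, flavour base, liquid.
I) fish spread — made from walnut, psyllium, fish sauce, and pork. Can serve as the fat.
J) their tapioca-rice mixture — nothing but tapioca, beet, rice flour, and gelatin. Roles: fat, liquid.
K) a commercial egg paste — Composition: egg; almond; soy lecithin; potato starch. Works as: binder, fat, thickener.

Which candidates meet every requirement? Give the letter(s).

A: not usable as a fat; has rice, so not paleo — out
B: all constraints satisfied — OK
C: has egg white, so not egg-free — reject
D: has barley, so not paleo; has honey, so not honey-free (and 1 more) — no
E: has pistachio, so not tree-nut-free — reject
F: has soy, so not paleo — out
G: has whole egg, so not egg-free — out
H: has honey, so not honey-free — no
I: has walnut, so not tree-nut-free — out
J: has rice flour, so not paleo — reject
K: has soy lecithin, so not paleo; has egg, so not egg-free (and 1 more) — reject

B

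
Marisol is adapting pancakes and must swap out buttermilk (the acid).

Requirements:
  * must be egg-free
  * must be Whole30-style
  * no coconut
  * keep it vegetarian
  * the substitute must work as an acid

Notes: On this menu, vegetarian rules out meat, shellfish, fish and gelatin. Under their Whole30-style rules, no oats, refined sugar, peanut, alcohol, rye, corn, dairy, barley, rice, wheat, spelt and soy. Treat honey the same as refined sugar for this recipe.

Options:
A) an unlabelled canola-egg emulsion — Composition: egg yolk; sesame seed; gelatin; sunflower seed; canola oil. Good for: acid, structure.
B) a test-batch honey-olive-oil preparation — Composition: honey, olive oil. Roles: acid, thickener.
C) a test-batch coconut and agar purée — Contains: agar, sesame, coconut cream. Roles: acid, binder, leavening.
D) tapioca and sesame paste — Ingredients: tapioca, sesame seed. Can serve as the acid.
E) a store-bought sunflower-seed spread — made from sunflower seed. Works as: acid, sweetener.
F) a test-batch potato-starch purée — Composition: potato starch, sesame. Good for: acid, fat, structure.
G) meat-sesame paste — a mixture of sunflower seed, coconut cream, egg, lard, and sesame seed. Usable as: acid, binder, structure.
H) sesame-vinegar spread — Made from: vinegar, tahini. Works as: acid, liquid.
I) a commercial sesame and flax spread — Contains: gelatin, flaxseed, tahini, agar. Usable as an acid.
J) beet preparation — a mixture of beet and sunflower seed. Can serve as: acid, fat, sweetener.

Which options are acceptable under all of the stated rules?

D, E, F, H, J

A: has gelatin, so not vegetarian; has egg yolk, so not egg-free — no
B: has honey, so not Whole30-style — reject
C: has coconut cream, so not coconut-free — out
D: works as an acid, no coconut, no egg — OK
E: all constraints satisfied — valid
F: works as an acid, vegetarian, no egg — valid
G: has lard, so not vegetarian; has coconut cream, so not coconut-free (and 1 more) — no
H: every rule checks out — valid
I: has gelatin, so not vegetarian — out
J: only beet and sunflower seed; none excluded — keep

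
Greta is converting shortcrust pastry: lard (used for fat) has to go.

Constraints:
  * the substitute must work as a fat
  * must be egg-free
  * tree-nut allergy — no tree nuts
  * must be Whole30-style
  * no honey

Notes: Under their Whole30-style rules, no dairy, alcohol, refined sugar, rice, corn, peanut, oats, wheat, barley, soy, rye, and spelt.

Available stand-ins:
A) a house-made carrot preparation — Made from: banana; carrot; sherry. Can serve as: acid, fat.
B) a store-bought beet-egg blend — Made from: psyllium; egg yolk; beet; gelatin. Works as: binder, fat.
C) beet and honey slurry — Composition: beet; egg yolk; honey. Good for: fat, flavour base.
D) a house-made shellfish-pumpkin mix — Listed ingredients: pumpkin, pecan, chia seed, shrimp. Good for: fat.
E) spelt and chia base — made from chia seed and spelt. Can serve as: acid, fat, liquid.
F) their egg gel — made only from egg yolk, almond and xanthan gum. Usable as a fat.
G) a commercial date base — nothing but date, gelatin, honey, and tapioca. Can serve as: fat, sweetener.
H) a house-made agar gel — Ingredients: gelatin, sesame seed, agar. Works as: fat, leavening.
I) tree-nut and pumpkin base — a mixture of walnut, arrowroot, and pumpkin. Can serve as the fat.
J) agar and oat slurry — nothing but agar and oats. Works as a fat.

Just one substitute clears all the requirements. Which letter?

A: has sherry, so not Whole30-style — out
B: has egg yolk, so not egg-free — reject
C: has egg yolk, so not egg-free; has honey, so not honey-free — no
D: has pecan, so not tree-nut-free — out
E: has spelt, so not Whole30-style — no
F: has egg yolk, so not egg-free; has almond, so not tree-nut-free — out
G: has honey, so not honey-free — out
H: works as a fat, no tree nuts, Whole30-style — OK
I: has walnut, so not tree-nut-free — out
J: has oats, so not Whole30-style — no

H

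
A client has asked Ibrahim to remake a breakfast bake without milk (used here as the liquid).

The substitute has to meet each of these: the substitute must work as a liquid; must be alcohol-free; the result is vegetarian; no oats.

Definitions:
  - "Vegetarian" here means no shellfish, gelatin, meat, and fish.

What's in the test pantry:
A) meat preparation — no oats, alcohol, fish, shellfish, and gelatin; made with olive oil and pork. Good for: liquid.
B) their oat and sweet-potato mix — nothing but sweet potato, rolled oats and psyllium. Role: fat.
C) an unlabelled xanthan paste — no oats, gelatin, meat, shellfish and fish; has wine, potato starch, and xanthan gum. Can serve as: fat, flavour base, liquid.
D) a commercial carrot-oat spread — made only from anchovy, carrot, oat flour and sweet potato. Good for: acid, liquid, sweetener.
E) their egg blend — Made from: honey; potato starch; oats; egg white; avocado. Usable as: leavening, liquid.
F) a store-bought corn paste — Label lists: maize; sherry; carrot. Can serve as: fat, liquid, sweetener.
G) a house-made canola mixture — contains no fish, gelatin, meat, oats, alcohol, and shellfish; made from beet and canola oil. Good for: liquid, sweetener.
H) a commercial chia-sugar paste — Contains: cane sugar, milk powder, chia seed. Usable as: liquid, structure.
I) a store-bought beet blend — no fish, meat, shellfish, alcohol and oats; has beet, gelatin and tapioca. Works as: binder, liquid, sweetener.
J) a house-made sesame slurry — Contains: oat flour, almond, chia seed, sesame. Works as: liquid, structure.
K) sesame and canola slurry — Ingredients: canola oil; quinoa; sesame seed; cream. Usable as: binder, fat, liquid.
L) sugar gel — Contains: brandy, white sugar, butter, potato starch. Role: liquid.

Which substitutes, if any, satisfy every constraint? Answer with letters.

A: has pork, so not vegetarian — reject
B: not usable as a liquid; has rolled oats, so not oat-free — no
C: has wine, so not alcohol-free — no
D: has anchovy, so not vegetarian; has oat flour, so not oat-free — no
E: has oats, so not oat-free — no
F: has sherry, so not alcohol-free — no
G: no oats, vegetarian — valid
H: only milk powder, cane sugar and chia seed; none excluded — OK
I: has gelatin, so not vegetarian — reject
J: has oat flour, so not oat-free — no
K: cream and sesame seed etc. — none of it excluded — OK
L: has brandy, so not alcohol-free — out

G, H, K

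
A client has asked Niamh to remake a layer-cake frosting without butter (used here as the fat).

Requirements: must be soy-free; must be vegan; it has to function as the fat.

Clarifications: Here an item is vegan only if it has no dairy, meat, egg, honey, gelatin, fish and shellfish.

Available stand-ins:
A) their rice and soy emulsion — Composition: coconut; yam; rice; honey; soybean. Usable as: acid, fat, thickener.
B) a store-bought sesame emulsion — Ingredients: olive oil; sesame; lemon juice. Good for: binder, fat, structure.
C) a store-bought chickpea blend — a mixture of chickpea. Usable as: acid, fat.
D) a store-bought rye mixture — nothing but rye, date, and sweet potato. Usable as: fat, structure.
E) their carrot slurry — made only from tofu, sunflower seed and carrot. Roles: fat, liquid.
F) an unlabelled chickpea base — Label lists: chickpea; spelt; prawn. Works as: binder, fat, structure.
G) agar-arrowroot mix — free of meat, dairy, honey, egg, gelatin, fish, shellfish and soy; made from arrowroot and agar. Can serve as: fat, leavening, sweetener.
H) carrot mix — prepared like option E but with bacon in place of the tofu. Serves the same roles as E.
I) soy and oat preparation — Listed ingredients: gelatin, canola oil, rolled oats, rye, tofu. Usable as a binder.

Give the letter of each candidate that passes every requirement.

A: has honey, so not vegan; has soybean, so not soy-free — reject
B: nothing on the exclusion list — keep
C: only chickpea; none excluded — OK
D: only rye, sweet potato and date; none excluded — valid
E: has tofu, so not soy-free — out
F: has prawn, so not vegan — out
G: nothing on the exclusion list — keep
H: has bacon, so not vegan — out
I: not usable as a fat; has gelatin, so not vegan (and 1 more) — reject

B, C, D, G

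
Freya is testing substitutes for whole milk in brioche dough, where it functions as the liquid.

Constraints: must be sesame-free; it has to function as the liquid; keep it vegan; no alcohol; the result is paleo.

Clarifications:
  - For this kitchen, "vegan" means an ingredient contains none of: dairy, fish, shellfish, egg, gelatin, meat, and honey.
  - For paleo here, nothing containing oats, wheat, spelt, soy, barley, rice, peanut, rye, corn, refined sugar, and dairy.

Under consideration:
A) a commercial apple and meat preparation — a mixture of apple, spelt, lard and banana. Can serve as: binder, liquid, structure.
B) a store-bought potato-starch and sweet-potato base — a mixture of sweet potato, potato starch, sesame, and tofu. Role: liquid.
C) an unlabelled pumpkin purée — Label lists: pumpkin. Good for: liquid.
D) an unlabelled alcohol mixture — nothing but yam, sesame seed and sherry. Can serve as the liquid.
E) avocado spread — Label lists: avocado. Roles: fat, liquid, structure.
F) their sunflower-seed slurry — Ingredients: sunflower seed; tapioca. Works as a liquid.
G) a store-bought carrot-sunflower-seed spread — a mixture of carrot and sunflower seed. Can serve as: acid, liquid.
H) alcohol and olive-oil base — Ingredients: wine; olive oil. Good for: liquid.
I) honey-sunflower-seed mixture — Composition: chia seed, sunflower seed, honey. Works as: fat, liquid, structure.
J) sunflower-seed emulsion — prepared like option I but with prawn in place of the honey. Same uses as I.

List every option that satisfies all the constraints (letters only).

A: has lard, so not vegan; has spelt, so not paleo — no
B: has tofu, so not paleo; has sesame, so not sesame-free — out
C: works as a liquid, no alcohol, vegan — valid
D: has sesame seed, so not sesame-free; has sherry, so not alcohol-free — reject
E: no sesame, paleo — keep
F: works as a liquid, vegan, no alcohol — valid
G: vegan, paleo — valid
H: has wine, so not alcohol-free — reject
I: has honey, so not vegan — reject
J: has prawn, so not vegan — out

C, E, F, G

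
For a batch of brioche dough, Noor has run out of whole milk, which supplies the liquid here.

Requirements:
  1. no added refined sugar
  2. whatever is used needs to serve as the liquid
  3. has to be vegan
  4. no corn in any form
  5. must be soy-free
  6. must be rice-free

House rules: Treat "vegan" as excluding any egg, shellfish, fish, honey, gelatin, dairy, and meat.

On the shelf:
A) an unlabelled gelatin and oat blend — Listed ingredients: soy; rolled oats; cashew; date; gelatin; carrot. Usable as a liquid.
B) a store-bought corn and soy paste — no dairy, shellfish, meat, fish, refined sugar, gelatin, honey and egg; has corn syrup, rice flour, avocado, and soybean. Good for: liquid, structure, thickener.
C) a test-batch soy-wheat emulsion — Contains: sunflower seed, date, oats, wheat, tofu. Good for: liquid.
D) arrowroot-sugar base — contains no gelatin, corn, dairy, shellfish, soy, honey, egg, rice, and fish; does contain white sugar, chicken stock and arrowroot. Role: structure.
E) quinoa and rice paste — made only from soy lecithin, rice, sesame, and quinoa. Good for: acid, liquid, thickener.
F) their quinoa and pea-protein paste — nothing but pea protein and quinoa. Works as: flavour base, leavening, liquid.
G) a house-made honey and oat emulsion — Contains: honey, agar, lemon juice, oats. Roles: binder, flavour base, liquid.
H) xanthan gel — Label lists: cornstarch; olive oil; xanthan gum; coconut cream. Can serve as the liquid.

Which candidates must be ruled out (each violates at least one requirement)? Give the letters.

A, B, C, D, E, G, H

A: has gelatin, so not vegan; has soy, so not soy-free — out
B: has corn syrup, so not corn-free; has soybean, so not soy-free (and 1 more) — no
C: has tofu, so not soy-free — no
D: not usable as a liquid; has chicken stock, so not vegan (and 1 more) — no
E: has soy lecithin, so not soy-free; has rice, so not rice-free — out
F: works as a liquid, no soy, no corn — keep
G: has honey, so not vegan — reject
H: has cornstarch, so not corn-free — no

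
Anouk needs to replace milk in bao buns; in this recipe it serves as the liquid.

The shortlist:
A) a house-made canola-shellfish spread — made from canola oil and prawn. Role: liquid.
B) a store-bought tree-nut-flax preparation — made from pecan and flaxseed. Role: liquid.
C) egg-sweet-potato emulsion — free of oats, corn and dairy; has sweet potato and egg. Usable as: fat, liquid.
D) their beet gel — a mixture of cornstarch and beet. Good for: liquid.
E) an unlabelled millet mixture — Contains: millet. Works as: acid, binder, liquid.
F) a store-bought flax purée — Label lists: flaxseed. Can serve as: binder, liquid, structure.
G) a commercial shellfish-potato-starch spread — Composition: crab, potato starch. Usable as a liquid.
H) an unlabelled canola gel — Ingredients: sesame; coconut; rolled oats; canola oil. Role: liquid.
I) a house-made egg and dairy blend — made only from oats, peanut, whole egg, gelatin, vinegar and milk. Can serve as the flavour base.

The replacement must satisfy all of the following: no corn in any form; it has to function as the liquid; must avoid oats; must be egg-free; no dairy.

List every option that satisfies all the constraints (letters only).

A, B, E, F, G

A: no dairy, no corn — keep
B: only pecan and flaxseed; none excluded — OK
C: has egg, so not egg-free — no
D: has cornstarch, so not corn-free — no
E: only millet; none excluded — OK
F: only flaxseed; none excluded — keep
G: only crab and potato starch; none excluded — OK
H: has rolled oats, so not oat-free — out
I: not usable as a liquid; has whole egg, so not egg-free (and 2 more) — reject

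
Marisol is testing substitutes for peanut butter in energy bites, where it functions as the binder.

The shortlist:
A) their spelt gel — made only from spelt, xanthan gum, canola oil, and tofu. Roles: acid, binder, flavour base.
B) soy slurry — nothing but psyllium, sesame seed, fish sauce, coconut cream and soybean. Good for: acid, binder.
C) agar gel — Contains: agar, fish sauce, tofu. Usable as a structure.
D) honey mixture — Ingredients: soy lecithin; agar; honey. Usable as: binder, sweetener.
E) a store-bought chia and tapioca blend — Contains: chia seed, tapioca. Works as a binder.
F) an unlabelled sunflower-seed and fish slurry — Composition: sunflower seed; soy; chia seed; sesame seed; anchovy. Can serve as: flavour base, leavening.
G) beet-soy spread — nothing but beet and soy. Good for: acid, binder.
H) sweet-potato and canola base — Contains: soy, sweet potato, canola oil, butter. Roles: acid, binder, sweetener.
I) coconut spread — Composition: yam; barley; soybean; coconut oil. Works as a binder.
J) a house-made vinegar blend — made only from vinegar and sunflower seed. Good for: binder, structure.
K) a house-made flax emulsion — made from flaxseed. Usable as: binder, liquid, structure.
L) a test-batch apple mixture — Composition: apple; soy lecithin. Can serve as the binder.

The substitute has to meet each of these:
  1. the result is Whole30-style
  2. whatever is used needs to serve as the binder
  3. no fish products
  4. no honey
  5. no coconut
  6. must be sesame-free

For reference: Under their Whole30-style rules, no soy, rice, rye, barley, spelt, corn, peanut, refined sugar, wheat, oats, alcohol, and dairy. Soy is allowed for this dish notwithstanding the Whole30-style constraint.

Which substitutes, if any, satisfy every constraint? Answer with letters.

E, G, J, K, L

A: has spelt, so not Whole30-style — no
B: has coconut cream, so not coconut-free; has fish sauce, so not fish-free (and 1 more) — reject
C: not usable as a binder; has fish sauce, so not fish-free — reject
D: has honey, so not honey-free — out
E: works as a binder, no honey, Whole30-style — valid
F: not usable as a binder; has anchovy, so not fish-free (and 1 more) — out
G: soy is permitted under the Whole30-style carve-out; nothing else excluded — OK
H: has butter, so not Whole30-style — reject
I: has barley, so not Whole30-style; has coconut oil, so not coconut-free — reject
J: all constraints satisfied — keep
K: only flaxseed; none excluded — valid
L: soy is permitted under the Whole30-style carve-out; nothing else excluded — valid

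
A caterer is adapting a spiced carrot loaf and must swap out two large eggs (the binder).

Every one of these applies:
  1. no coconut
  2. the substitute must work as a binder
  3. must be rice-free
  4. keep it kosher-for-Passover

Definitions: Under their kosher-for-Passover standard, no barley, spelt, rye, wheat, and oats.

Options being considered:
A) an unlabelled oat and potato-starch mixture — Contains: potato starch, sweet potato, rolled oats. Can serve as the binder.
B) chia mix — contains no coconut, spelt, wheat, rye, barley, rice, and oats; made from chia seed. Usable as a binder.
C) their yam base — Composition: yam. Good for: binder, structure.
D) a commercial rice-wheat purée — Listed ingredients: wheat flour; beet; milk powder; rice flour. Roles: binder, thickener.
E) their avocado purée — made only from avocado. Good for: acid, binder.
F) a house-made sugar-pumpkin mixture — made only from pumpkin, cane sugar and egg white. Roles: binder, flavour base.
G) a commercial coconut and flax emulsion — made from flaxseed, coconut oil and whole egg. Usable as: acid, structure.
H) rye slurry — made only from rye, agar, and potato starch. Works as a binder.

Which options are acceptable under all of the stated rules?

A: has rolled oats, so not kosher-for-Passover — no
B: works as a binder, no rice, kosher-for-Passover — OK
C: only yam; none excluded — OK
D: has wheat flour, so not kosher-for-Passover; has rice flour, so not rice-free — out
E: every rule checks out — OK
F: only egg white, cane sugar, and pumpkin; none excluded — valid
G: not usable as a binder; has coconut oil, so not coconut-free — no
H: has rye, so not kosher-for-Passover — no

B, C, E, F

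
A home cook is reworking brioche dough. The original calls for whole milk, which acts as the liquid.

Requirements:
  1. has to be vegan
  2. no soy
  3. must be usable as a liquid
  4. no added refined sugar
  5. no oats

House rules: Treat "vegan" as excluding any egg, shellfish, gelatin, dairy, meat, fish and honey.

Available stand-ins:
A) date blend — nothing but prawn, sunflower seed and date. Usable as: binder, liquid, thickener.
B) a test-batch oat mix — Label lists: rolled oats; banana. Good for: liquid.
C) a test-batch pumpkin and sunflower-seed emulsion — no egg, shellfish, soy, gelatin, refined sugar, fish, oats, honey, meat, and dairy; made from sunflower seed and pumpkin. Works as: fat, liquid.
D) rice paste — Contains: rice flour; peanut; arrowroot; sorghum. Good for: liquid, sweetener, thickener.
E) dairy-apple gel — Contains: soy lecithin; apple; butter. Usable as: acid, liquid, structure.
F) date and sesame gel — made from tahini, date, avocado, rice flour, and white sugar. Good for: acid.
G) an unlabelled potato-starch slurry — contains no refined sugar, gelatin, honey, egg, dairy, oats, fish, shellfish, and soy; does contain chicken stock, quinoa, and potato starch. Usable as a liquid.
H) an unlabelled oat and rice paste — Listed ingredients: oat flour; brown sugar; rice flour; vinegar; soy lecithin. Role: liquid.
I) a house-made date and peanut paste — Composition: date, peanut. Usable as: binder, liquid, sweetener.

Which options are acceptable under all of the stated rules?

A: has prawn, so not vegan — no
B: has rolled oats, so not oat-free — reject
C: all constraints satisfied — valid
D: peanut and rice flour etc. — none of it excluded — valid
E: has butter, so not vegan; has soy lecithin, so not soy-free — no
F: not usable as a liquid; has white sugar, so not no-added-sugar — out
G: has chicken stock, so not vegan — out
H: has oat flour, so not oat-free; has soy lecithin, so not soy-free (and 1 more) — reject
I: every rule checks out — valid

C, D, I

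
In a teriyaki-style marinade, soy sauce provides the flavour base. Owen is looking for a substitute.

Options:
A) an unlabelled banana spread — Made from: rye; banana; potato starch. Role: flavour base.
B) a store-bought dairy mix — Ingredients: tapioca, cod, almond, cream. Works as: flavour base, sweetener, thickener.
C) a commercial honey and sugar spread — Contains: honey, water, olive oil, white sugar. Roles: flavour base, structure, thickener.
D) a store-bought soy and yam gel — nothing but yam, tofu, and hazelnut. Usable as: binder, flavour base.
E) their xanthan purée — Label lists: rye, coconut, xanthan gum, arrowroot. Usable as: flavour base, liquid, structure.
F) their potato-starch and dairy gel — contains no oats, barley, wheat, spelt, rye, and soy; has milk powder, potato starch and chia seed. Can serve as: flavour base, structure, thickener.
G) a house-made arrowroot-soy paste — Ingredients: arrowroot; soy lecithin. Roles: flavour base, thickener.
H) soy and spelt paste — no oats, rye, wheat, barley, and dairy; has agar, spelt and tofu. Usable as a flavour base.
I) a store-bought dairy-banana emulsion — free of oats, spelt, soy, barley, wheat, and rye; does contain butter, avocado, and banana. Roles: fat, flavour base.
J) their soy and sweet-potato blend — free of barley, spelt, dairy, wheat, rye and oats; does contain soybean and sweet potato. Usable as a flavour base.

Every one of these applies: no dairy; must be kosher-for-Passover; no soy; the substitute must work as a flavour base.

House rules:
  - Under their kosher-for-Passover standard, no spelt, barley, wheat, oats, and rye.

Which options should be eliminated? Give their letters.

A, B, D, E, F, G, H, I, J

A: has rye, so not kosher-for-Passover — reject
B: has cream, so not dairy-free — out
C: kosher-for-Passover, no dairy — keep
D: has tofu, so not soy-free — no
E: has rye, so not kosher-for-Passover — no
F: has milk powder, so not dairy-free — out
G: has soy lecithin, so not soy-free — out
H: has spelt, so not kosher-for-Passover; has tofu, so not soy-free — reject
I: has butter, so not dairy-free — reject
J: has soybean, so not soy-free — out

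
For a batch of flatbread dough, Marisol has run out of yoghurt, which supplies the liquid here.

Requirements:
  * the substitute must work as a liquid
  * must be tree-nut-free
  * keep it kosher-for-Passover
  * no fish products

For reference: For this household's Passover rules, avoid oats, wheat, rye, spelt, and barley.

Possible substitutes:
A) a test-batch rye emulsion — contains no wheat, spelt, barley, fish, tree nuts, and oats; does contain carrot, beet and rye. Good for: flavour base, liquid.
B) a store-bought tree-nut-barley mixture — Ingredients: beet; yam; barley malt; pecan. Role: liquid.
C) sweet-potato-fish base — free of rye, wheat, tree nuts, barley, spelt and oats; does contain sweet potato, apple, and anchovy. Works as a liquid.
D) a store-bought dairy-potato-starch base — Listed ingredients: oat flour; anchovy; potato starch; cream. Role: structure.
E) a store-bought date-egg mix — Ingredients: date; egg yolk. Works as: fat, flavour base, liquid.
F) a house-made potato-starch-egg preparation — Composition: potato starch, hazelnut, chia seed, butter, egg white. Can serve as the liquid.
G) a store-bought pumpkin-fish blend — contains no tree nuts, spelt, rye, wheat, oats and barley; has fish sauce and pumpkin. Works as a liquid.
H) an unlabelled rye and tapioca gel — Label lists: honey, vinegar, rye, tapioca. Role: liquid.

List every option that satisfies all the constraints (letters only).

A: has rye, so not kosher-for-Passover — out
B: has barley malt, so not kosher-for-Passover; has pecan, so not tree-nut-free — no
C: has anchovy, so not fish-free — reject
D: not usable as a liquid; has oat flour, so not kosher-for-Passover (and 1 more) — no
E: kosher-for-Passover, no tree nuts — valid
F: has hazelnut, so not tree-nut-free — out
G: has fish sauce, so not fish-free — out
H: has rye, so not kosher-for-Passover — reject

E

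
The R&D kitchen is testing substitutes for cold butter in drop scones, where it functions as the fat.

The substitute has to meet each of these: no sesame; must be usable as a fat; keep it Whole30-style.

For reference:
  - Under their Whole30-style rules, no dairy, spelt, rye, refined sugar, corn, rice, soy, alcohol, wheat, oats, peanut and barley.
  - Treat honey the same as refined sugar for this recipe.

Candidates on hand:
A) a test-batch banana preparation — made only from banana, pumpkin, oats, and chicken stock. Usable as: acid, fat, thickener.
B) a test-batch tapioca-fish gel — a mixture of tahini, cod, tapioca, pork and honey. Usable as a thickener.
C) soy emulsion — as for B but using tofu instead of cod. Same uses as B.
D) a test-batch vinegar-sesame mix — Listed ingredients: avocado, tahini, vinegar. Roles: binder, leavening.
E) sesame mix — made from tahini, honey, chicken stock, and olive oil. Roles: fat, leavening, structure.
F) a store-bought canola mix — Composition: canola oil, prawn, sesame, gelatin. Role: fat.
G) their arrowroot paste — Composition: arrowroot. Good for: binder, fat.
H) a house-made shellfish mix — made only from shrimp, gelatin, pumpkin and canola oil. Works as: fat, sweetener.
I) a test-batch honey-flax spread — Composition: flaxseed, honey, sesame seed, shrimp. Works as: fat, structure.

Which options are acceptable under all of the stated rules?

A: has oats, so not Whole30-style — reject
B: not usable as a fat; has honey, so not Whole30-style (and 1 more) — out
C: not usable as a fat; has honey, so not Whole30-style (and 1 more) — no
D: not usable as a fat; has tahini, so not sesame-free — out
E: has honey, so not Whole30-style; has tahini, so not sesame-free — reject
F: has sesame, so not sesame-free — reject
G: only arrowroot; none excluded — keep
H: all constraints satisfied — valid
I: has honey, so not Whole30-style; has sesame seed, so not sesame-free — no

G, H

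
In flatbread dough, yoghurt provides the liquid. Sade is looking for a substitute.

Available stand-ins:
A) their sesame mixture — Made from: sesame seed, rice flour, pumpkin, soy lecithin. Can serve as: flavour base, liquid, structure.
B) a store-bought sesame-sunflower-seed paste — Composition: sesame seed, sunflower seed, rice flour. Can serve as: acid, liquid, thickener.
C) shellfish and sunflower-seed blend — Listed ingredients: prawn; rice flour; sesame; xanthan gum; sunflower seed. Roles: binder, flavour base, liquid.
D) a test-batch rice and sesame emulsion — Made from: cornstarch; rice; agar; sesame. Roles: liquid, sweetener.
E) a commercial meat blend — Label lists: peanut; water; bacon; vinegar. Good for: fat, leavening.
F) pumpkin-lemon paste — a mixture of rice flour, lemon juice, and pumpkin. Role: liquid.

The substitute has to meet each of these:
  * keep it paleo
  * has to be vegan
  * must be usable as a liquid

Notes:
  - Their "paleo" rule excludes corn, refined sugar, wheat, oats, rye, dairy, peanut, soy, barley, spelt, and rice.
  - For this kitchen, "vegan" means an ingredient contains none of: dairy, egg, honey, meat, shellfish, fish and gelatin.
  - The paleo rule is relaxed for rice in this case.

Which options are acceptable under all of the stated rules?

A: has soy lecithin, so not paleo — no
B: rice is permitted under the paleo carve-out; nothing else excluded — valid
C: has prawn, so not vegan — out
D: has cornstarch, so not paleo — no
E: not usable as a liquid; has peanut, so not paleo (and 1 more) — no
F: rice is permitted under the paleo carve-out; nothing else excluded — keep

B, F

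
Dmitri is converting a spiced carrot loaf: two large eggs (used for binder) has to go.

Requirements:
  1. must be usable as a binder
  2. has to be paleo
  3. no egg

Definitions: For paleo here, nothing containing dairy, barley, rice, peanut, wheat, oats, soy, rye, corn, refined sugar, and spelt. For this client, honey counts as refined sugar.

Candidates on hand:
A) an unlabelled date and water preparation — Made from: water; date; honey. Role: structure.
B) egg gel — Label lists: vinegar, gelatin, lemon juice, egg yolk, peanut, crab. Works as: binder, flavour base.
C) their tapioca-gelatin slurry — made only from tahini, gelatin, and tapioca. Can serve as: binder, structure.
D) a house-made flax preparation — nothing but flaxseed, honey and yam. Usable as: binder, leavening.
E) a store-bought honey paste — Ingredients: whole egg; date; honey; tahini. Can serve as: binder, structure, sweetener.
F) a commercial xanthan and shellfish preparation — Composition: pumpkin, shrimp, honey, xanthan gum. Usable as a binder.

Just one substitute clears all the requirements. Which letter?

A: not usable as a binder; has honey, so not paleo — reject
B: has peanut, so not paleo; has egg yolk, so not egg-free — no
C: paleo, no egg — keep
D: has honey, so not paleo — out
E: has honey, so not paleo; has whole egg, so not egg-free — no
F: has honey, so not paleo — reject

C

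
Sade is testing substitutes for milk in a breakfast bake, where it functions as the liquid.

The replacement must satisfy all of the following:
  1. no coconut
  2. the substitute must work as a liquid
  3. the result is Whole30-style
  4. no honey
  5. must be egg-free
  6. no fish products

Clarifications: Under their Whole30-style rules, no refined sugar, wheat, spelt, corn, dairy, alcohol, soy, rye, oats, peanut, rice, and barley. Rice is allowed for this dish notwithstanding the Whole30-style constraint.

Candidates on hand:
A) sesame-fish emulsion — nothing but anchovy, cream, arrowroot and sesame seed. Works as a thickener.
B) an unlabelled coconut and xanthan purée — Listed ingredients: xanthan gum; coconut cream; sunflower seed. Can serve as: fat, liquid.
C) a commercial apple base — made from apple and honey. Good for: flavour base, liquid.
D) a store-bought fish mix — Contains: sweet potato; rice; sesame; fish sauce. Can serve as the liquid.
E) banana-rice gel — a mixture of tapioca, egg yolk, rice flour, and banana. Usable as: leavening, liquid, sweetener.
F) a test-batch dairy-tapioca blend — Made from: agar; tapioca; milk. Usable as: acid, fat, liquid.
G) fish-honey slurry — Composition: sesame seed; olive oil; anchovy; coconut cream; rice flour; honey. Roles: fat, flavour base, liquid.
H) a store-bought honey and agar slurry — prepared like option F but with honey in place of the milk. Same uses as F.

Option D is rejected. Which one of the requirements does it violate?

usable as a liquid: satisfied
Whole30-style: satisfied
coconut-free: satisfied
honey-free: satisfied
fish-free: has fish sauce — fails
egg-free: satisfied

fish-free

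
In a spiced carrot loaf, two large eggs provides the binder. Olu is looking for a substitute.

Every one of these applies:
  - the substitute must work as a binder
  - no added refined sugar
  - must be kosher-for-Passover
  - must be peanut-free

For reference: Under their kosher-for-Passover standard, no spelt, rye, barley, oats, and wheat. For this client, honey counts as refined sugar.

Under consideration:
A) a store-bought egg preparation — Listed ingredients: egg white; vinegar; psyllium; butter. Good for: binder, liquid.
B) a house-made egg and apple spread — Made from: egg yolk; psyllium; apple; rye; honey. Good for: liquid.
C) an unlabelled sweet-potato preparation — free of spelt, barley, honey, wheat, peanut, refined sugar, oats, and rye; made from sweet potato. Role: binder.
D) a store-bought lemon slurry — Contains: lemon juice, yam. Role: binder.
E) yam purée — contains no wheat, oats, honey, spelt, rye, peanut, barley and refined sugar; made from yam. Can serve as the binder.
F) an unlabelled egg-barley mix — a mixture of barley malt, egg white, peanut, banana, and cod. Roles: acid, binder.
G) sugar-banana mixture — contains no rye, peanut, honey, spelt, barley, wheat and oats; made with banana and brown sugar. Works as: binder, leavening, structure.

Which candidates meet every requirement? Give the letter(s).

A: butter and egg white etc. — none of it excluded — keep
B: not usable as a binder; has rye, so not kosher-for-Passover (and 1 more) — no
C: works as a binder, no peanut, no-added-sugar — OK
D: all constraints satisfied — OK
E: kosher-for-Passover, no-added-sugar — valid
F: has barley malt, so not kosher-for-Passover; has peanut, so not peanut-free — no
G: has brown sugar, so not no-added-sugar — out

A, C, D, E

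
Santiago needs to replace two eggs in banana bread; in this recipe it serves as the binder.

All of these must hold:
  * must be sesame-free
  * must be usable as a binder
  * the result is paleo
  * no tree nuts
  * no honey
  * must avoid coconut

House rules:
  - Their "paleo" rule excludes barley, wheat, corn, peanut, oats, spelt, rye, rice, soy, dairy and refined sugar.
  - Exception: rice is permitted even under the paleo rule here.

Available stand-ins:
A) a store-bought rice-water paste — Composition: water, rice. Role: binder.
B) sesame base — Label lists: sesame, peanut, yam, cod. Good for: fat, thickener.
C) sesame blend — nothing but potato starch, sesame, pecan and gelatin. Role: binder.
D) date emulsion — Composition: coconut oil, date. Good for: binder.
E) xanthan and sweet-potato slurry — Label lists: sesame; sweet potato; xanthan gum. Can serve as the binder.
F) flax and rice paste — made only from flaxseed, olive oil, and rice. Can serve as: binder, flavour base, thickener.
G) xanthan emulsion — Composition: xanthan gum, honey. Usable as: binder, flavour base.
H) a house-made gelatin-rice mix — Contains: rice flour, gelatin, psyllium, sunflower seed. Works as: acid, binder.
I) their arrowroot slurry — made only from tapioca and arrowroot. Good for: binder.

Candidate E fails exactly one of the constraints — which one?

sesame-free

usable as a binder: satisfied
paleo: satisfied
tree-nut-free: satisfied
coconut-free: satisfied
sesame-free: has sesame — fails
honey-free: satisfied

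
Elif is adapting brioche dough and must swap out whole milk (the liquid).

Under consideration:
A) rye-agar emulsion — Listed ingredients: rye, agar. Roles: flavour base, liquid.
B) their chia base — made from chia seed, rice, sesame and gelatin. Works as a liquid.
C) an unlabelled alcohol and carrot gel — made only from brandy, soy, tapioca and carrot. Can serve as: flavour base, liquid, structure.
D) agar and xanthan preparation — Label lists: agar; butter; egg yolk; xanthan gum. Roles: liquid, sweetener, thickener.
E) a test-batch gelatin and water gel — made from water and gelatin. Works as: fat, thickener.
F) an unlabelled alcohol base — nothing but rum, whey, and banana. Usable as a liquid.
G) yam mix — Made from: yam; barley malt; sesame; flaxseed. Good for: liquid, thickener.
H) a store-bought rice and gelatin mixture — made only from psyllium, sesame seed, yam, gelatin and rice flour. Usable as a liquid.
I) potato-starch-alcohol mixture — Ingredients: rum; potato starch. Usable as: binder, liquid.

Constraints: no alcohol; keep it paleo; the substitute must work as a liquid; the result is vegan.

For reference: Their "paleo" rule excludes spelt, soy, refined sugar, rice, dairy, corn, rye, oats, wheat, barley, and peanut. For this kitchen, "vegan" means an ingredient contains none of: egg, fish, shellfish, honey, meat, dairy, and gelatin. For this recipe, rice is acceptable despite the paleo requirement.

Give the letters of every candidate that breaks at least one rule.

A, B, C, D, E, F, G, H, I

A: has rye, so not paleo — reject
B: has gelatin, so not vegan — out
C: has soy, so not paleo; has brandy, so not alcohol-free — no
D: has butter, so not paleo; has butter, so not vegan — reject
E: not usable as a liquid; has gelatin, so not vegan — reject
F: has whey, so not paleo; has whey, so not vegan (and 1 more) — no
G: has barley malt, so not paleo — no
H: has gelatin, so not vegan — reject
I: has rum, so not alcohol-free — out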